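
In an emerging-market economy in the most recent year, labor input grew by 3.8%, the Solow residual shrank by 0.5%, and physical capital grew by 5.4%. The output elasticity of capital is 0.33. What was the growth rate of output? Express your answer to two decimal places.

3.83%

Labor's share = 1 − 0.33 = 0.67.
Physical capital: 0.33 × 5.4 = 1.782 pp.
Labor input: 0.67 × 3.8 = 2.546 pp.
Output growth = -0.5 + 4.328 = 3.828%.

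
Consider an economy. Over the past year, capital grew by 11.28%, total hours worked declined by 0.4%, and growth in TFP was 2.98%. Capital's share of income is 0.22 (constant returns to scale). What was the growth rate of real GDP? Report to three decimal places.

Labor's share = 1 − 0.22 = 0.78.
Capital: 0.22 × 11.28 = 2.4816 pp.
Total hours worked: 0.78 × (-0.4) = -0.312 pp.
Output growth = 2.98 + 2.1696 = 5.1496%.

5.150%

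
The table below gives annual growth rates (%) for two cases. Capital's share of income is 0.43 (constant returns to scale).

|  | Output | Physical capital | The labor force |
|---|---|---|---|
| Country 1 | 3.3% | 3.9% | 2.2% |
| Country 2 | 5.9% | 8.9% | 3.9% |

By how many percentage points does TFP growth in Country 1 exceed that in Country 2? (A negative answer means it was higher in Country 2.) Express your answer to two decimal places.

Labor's share = 1 − 0.43 = 0.57.
Country 1: TFP = 3.3 − 1.677 − 1.254 = 0.369%.
Country 2: TFP = 5.9 − 3.827 − 2.223 = -0.15%.
Difference = 0.369 − (-0.15) = 0.519 pp.

0.52 percentage points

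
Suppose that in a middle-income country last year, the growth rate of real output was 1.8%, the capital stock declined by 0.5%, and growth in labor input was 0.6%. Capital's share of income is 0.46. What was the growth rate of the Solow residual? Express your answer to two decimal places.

Labor's share = 1 − 0.46 = 0.54.
The capital stock: 0.46 × (-0.5) = -0.23 pp.
Labor input: 0.54 × 0.6 = 0.324 pp.
TFP growth = 1.8 − 0.094 = 1.706%.

The Solow residual grew 1.71%.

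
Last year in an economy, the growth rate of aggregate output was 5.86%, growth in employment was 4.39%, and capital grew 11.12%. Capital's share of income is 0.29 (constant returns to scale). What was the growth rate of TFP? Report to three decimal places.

-0.482%

Labor's share = 1 − 0.29 = 0.71.
Capital: 0.29 × 11.12 = 3.2248 pp.
Employment: 0.71 × 4.39 = 3.1169 pp.
TFP growth = 5.86 − 6.3417 = -0.4817%.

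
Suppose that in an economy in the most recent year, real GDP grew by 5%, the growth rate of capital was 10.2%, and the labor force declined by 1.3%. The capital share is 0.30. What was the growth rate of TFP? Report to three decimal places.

Labor's share = 1 − 0.3 = 0.7.
Capital: 0.3 × 10.2 = 3.06 pp.
The labor force: 0.7 × (-1.3) = -0.91 pp.
TFP growth = 5 − 2.15 = 2.85%.

TFP grew 2.850%.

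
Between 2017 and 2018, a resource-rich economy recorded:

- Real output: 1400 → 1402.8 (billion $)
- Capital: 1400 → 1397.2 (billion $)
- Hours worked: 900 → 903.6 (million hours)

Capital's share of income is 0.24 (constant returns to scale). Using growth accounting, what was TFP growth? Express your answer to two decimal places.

-0.06%

Real output growth = (1402.8 − 1400) / 1400 = 0.2%.
Capital growth = (1397.2 − 1400) / 1400 = -0.2%.
Hours worked growth = (903.6 − 900) / 900 = 0.4%.
Labor's share = 1 − 0.24 = 0.76.
Capital: 0.24 × (-0.2) = -0.048 pp.
Hours worked: 0.76 × 0.4 = 0.304 pp.
TFP growth = 0.2 − 0.256 = -0.056%.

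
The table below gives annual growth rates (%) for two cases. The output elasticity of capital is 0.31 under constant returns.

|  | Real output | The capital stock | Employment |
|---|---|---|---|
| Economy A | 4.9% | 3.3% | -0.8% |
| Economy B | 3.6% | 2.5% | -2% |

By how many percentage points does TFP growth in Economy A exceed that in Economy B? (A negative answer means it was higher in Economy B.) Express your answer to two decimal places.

Labor's share = 1 − 0.31 = 0.69.
Economy A: TFP = 4.9 − 1.023 + 0.552 = 4.429%.
Economy B: TFP = 3.6 − 0.775 + 1.38 = 4.205%.
Difference = 4.429 − (4.205) = 0.224 pp.

0.22 percentage points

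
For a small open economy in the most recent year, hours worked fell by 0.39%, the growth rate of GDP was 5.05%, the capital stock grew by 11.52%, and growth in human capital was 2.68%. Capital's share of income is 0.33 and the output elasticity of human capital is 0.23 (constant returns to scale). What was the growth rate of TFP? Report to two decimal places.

TFP grew 0.80%.

Labor's share = 1 − 0.33 − 0.23 = 0.44.
The capital stock: 0.33 × 11.52 = 3.8016 pp.
Human capital: 0.23 × 2.68 = 0.6164 pp.
Hours worked: 0.44 × (-0.39) = -0.1716 pp.
TFP growth = 5.05 − 4.2464 = 0.8036%.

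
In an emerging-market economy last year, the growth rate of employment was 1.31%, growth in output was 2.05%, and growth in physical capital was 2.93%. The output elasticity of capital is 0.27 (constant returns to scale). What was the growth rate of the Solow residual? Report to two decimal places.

Labor's share = 1 − 0.27 = 0.73.
Physical capital: 0.27 × 2.93 = 0.7911 pp.
Employment: 0.73 × 1.31 = 0.9563 pp.
TFP growth = 2.05 − 1.7474 = 0.3026%.

0.30%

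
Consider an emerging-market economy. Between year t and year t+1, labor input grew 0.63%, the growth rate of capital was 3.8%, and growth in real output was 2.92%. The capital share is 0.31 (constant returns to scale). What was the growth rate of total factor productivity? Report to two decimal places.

1.31%

Labor's share = 1 − 0.31 = 0.69.
Capital: 0.31 × 3.8 = 1.178 pp.
Labor input: 0.69 × 0.63 = 0.4347 pp.
TFP growth = 2.92 − 1.6127 = 1.3073%.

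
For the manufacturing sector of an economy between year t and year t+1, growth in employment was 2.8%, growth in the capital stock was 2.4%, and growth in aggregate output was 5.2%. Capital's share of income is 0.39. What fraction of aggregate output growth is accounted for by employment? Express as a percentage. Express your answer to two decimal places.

Labor's share = 1 − 0.39 = 0.61.
Employment contributed 0.61 × 2.8 = 1.708 pp.
Share of growth = 1.708 / 5.2 × 100 = 32.8462%.

Employment accounted for 32.85% of growth.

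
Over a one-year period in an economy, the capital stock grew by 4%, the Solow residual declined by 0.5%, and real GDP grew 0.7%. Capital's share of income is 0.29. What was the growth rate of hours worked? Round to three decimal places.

0.056%

Labor's share = 1 − 0.29 = 0.71.
gY = gA + 0.29×4 + 0.71×g.
0.71×g = 0.7 + 0.5 − 1.16 = 0.04.
g = 0.04 / 0.71 = 0.05634%.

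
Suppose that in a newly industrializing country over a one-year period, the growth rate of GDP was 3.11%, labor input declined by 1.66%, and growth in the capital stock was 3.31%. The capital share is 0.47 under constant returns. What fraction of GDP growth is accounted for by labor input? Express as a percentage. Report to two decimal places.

Labor's share = 1 − 0.47 = 0.53.
Labor input contributed 0.53 × (-1.66) = -0.8798 pp.
Share of growth = -0.8798 / 3.11 × 100 = -28.2894%.

-28.29%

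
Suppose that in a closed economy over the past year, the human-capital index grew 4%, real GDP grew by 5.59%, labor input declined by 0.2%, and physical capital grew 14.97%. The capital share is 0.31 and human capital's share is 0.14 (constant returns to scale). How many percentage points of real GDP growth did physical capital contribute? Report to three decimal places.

Contribution = share × growth = 0.31 × 14.97 = 4.6407 pp.

4.641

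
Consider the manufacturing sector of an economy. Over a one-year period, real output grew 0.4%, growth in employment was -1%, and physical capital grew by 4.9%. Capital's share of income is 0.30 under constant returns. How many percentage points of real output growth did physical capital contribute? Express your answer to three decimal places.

Contribution = share × growth = 0.3 × 4.9 = 1.47 pp.

1.470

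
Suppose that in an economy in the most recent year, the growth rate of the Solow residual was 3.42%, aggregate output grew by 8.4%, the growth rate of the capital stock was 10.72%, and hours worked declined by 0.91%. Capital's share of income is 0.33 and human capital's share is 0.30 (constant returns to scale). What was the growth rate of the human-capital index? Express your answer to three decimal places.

The human-capital index grew 5.930%.

Labor's share = 1 − 0.33 − 0.3 = 0.37.
gY = gA + 0.33×10.72 + 0.37×(-0.91) + 0.3×g.
0.3×g = 8.4 − 3.42 − 3.2009 = 1.7791.
g = 1.7791 / 0.3 = 5.93033%.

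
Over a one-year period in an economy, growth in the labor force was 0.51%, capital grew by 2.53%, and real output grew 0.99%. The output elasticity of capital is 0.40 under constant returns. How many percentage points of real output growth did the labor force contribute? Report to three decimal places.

0.306 pp

Labor's share = 1 − 0.4 = 0.6.
Contribution = share × growth = 0.6 × 0.51 = 0.306 pp.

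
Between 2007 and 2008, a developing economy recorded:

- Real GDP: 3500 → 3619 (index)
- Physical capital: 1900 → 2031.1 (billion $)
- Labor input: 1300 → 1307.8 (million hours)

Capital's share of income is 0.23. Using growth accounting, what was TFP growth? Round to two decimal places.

1.35%

Real GDP growth = (3619 − 3500) / 3500 = 3.4%.
Physical capital growth = (2031.1 − 1900) / 1900 = 6.9%.
Labor input growth = (1307.8 − 1300) / 1300 = 0.6%.
Labor's share = 1 − 0.23 = 0.77.
Physical capital: 0.23 × 6.9 = 1.587 pp.
Labor input: 0.77 × 0.6 = 0.462 pp.
TFP growth = 3.4 − 2.049 = 1.351%.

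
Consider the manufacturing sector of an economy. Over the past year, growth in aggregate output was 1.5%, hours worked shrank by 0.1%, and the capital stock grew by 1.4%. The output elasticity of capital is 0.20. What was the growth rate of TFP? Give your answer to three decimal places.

Labor's share = 1 − 0.2 = 0.8.
The capital stock: 0.2 × 1.4 = 0.28 pp.
Hours worked: 0.8 × (-0.1) = -0.08 pp.
TFP growth = 1.5 − 0.2 = 1.3%.

1.300%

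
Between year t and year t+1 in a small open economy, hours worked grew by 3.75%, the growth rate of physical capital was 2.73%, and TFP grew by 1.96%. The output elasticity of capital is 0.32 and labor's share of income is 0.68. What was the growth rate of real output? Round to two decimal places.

5.38%

Labor's share = 1 − 0.32 = 0.68.
Physical capital: 0.32 × 2.73 = 0.8736 pp.
Hours worked: 0.68 × 3.75 = 2.55 pp.
Output growth = 1.96 + 3.4236 = 5.3836%.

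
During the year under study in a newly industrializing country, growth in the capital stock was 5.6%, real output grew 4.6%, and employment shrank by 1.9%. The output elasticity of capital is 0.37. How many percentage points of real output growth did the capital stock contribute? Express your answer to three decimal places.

Contribution = share × growth = 0.37 × 5.6 = 2.072 pp.

2.072 percentage points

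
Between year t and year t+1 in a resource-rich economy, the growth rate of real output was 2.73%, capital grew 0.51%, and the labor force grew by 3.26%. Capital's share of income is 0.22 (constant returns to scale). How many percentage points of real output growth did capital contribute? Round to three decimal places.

Contribution = share × growth = 0.22 × 0.51 = 0.1122 pp.

0.112 pp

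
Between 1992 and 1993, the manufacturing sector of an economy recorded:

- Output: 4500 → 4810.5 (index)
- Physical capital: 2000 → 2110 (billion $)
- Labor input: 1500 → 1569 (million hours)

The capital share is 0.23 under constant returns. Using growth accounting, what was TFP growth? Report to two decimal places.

TFP grew 2.09%.

Output growth = (4810.5 − 4500) / 4500 = 6.9%.
Physical capital growth = (2110 − 2000) / 2000 = 5.5%.
Labor input growth = (1569 − 1500) / 1500 = 4.6%.
Labor's share = 1 − 0.23 = 0.77.
Physical capital: 0.23 × 5.5 = 1.265 pp.
Labor input: 0.77 × 4.6 = 3.542 pp.
TFP growth = 6.9 − 4.807 = 2.093%.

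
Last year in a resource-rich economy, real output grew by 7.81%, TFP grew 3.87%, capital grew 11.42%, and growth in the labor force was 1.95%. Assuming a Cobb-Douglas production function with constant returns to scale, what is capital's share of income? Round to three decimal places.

Capital's share of income is 0.210.

gY = gA + α·gK + (1−α)·gL, so gY − gA − gL = α(gK − gL).
7.81 − 3.87 − 1.95 = α × (11.42 − 1.95).
1.99 = 9.47 α, so α = 0.21014.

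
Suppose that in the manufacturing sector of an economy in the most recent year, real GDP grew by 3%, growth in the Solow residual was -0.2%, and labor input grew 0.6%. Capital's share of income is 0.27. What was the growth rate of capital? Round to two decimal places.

10.23%

Labor's share = 1 − 0.27 = 0.73.
gY = gA + 0.73×0.6 + 0.27×g.
0.27×g = 3 + 0.2 − 0.438 = 2.762.
g = 2.762 / 0.27 = 10.2296%.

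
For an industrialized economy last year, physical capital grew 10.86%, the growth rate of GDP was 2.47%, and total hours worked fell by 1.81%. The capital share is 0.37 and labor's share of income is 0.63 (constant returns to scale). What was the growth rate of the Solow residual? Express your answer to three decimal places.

-0.408%

Labor's share = 1 − 0.37 = 0.63.
Physical capital: 0.37 × 10.86 = 4.0182 pp.
Total hours worked: 0.63 × (-1.81) = -1.1403 pp.
TFP growth = 2.47 − 2.8779 = -0.4079%.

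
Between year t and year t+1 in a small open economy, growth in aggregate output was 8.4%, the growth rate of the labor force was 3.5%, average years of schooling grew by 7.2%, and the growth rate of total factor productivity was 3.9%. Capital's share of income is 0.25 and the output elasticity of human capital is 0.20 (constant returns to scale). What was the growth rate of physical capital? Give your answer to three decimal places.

Labor's share = 1 − 0.25 − 0.2 = 0.55.
gY = gA + 0.2×7.2 + 0.55×3.5 + 0.25×g.
0.25×g = 8.4 − 3.9 − 3.365 = 1.135.
g = 1.135 / 0.25 = 4.54%.

Physical capital grew 4.540%.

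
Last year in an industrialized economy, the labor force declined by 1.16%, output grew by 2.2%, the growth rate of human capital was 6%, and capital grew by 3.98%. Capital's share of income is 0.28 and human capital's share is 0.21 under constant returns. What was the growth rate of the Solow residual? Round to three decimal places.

0.417%

Labor's share = 1 − 0.28 − 0.21 = 0.51.
Capital: 0.28 × 3.98 = 1.1144 pp.
Human capital: 0.21 × 6 = 1.26 pp.
The labor force: 0.51 × (-1.16) = -0.5916 pp.
TFP growth = 2.2 − 1.7828 = 0.4172%.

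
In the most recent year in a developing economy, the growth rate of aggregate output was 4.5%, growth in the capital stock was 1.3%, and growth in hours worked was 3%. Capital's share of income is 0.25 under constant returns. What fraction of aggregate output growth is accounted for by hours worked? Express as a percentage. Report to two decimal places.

Labor's share = 1 − 0.25 = 0.75.
Hours worked contributed 0.75 × 3 = 2.25 pp.
Share of growth = 2.25 / 4.5 × 100 = 50%.

Hours worked accounted for 50.00% of growth.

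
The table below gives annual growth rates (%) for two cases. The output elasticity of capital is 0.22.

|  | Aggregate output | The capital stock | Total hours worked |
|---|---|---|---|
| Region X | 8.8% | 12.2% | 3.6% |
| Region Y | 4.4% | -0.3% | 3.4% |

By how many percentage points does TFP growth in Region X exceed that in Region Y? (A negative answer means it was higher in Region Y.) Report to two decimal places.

Labor's share = 1 − 0.22 = 0.78.
Region X: TFP = 8.8 − 2.684 − 2.808 = 3.308%.
Region Y: TFP = 4.4 + 0.066 − 2.652 = 1.814%.
Difference = 3.308 − (1.814) = 1.494 pp.

1.49 percentage points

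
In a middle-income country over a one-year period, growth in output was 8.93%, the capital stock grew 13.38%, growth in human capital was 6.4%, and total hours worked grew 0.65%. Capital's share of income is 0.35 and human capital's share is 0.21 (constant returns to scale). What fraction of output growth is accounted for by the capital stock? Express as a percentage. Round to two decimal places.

The capital stock accounted for 52.44% of growth.

The capital stock contributed 0.35 × 13.38 = 4.683 pp.
Share of growth = 4.683 / 8.93 × 100 = 52.4412%.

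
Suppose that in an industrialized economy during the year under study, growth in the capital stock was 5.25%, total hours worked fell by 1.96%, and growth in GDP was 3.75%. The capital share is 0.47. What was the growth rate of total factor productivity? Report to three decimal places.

Labor's share = 1 − 0.47 = 0.53.
The capital stock: 0.47 × 5.25 = 2.4675 pp.
Total hours worked: 0.53 × (-1.96) = -1.0388 pp.
TFP growth = 3.75 − 1.4287 = 2.3213%.

2.321%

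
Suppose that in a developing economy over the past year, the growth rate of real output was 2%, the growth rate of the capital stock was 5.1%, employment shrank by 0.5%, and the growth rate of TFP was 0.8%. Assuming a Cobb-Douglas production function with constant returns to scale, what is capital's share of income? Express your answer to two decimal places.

α = 0.30

gY = gA + α·gK + (1−α)·gL, so gY − gA − gL = α(gK − gL).
2 − 0.8 + 0.5 = α × (5.1 − (-0.5)).
1.7 = 5.6 α, so α = 0.3036.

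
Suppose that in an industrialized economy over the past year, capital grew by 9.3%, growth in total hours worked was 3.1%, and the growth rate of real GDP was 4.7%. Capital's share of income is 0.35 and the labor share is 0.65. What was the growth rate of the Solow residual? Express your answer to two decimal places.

Labor's share = 1 − 0.35 = 0.65.
Capital: 0.35 × 9.3 = 3.255 pp.
Total hours worked: 0.65 × 3.1 = 2.015 pp.
TFP growth = 4.7 − 5.27 = -0.57%.

-0.57%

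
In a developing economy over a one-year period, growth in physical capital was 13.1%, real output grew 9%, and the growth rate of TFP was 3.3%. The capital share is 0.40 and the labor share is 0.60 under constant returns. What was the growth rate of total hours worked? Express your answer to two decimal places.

Labor's share = 1 − 0.4 = 0.6.
gY = gA + 0.4×13.1 + 0.6×g.
0.6×g = 9 − 3.3 − 5.24 = 0.46.
g = 0.46 / 0.6 = 0.7667%.

0.77%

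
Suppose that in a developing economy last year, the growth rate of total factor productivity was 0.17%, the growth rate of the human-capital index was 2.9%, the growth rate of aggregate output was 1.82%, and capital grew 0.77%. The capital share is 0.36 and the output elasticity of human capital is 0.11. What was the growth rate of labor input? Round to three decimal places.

Labor's share = 1 − 0.36 − 0.11 = 0.53.
gY = gA + 0.36×0.77 + 0.11×2.9 + 0.53×g.
0.53×g = 1.82 − 0.17 − 0.5962 = 1.0538.
g = 1.0538 / 0.53 = 1.9883%.

1.988%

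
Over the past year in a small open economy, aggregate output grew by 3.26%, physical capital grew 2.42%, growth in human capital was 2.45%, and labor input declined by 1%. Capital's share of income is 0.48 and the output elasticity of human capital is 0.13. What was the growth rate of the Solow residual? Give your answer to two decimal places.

Labor's share = 1 − 0.48 − 0.13 = 0.39.
Physical capital: 0.48 × 2.42 = 1.1616 pp.
Human capital: 0.13 × 2.45 = 0.3185 pp.
Labor input: 0.39 × (-1) = -0.39 pp.
TFP growth = 3.26 − 1.0901 = 2.1699%.

2.17%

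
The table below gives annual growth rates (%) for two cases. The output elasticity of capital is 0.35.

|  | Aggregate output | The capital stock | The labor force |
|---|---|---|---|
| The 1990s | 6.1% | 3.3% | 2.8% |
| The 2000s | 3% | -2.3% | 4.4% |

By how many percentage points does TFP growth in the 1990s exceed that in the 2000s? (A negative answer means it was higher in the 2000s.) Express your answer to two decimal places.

Labor's share = 1 − 0.35 = 0.65.
The 1990s: TFP = 6.1 − 1.155 − 1.82 = 3.125%.
The 2000s: TFP = 3 + 0.805 − 2.86 = 0.945%.
Difference = 3.125 − (0.945) = 2.18 pp.

2.18 percentage points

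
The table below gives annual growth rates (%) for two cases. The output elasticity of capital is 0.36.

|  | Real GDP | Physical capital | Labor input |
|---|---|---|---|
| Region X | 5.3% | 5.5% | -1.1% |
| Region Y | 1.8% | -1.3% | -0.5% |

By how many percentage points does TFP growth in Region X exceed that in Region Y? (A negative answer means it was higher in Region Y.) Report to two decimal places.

Labor's share = 1 − 0.36 = 0.64.
Region X: TFP = 5.3 − 1.98 + 0.704 = 4.024%.
Region Y: TFP = 1.8 + 0.468 + 0.32 = 2.588%.
Difference = 4.024 − (2.588) = 1.436 pp.

1.44 percentage points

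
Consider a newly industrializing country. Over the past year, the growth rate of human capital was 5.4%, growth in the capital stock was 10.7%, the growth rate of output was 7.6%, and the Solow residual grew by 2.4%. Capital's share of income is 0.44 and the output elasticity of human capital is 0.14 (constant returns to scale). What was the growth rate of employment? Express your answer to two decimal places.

Labor's share = 1 − 0.44 − 0.14 = 0.42.
gY = gA + 0.44×10.7 + 0.14×5.4 + 0.42×g.
0.42×g = 7.6 − 2.4 − 5.464 = -0.264.
g = -0.264 / 0.42 = -0.6286%.

-0.63%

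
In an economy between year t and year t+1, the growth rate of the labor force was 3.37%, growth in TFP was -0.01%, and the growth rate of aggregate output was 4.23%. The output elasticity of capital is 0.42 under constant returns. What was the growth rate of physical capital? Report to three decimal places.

Physical capital growth was 5.441%.

Labor's share = 1 − 0.42 = 0.58.
gY = gA + 0.58×3.37 + 0.42×g.
0.42×g = 4.23 + 0.01 − 1.9546 = 2.2854.
g = 2.2854 / 0.42 = 5.44143%.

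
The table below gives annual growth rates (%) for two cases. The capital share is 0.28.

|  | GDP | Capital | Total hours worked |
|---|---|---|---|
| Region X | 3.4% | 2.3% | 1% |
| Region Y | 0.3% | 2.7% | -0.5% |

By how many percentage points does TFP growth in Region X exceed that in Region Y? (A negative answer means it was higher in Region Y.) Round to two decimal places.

Labor's share = 1 − 0.28 = 0.72.
Region X: TFP = 3.4 − 0.644 − 0.72 = 2.036%.
Region Y: TFP = 0.3 − 0.756 + 0.36 = -0.096%.
Difference = 2.036 − (-0.096) = 2.132 pp.

2.13 percentage points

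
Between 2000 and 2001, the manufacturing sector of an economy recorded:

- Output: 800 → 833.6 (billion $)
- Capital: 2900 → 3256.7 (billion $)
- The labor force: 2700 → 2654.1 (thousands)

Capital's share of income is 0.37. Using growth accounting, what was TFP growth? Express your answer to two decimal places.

TFP grew 0.72%.

Output growth = (833.6 − 800) / 800 = 4.2%.
Capital growth = (3256.7 − 2900) / 2900 = 12.3%.
The labor force growth = (2654.1 − 2700) / 2700 = -1.7%.
Labor's share = 1 − 0.37 = 0.63.
Capital: 0.37 × 12.3 = 4.551 pp.
The labor force: 0.63 × (-1.7) = -1.071 pp.
TFP growth = 4.2 − 3.48 = 0.72%.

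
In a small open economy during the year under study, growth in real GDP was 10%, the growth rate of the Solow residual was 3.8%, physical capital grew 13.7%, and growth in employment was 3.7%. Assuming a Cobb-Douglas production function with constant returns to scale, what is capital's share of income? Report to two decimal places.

gY = gA + α·gK + (1−α)·gL, so gY − gA − gL = α(gK − gL).
10 − 3.8 − 3.7 = α × (13.7 − 3.7).
2.5 = 10 α, so α = 0.25.

Capital's share of income is 0.25.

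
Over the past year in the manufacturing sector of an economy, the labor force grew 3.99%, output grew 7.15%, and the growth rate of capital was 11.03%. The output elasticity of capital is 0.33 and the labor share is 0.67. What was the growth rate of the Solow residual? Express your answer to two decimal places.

Labor's share = 1 − 0.33 = 0.67.
Capital: 0.33 × 11.03 = 3.6399 pp.
The labor force: 0.67 × 3.99 = 2.6733 pp.
TFP growth = 7.15 − 6.3132 = 0.8368%.

0.84%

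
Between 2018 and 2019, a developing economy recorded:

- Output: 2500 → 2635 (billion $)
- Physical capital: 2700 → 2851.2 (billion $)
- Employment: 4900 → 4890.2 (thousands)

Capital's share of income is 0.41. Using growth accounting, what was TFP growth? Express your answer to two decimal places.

Output growth = (2635 − 2500) / 2500 = 5.4%.
Physical capital growth = (2851.2 − 2700) / 2700 = 5.6%.
Employment growth = (4890.2 − 4900) / 4900 = -0.2%.
Labor's share = 1 − 0.41 = 0.59.
Physical capital: 0.41 × 5.6 = 2.296 pp.
Employment: 0.59 × (-0.2) = -0.118 pp.
TFP growth = 5.4 − 2.178 = 3.222%.

TFP grew 3.22%.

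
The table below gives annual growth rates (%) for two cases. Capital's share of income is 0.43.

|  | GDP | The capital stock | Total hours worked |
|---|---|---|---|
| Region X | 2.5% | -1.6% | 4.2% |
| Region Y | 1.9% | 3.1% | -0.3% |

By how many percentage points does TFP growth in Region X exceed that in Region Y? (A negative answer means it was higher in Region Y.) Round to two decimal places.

0.06 percentage points

Labor's share = 1 − 0.43 = 0.57.
Region X: TFP = 2.5 + 0.688 − 2.394 = 0.794%.
Region Y: TFP = 1.9 − 1.333 + 0.171 = 0.738%.
Difference = 0.794 − (0.738) = 0.056 pp.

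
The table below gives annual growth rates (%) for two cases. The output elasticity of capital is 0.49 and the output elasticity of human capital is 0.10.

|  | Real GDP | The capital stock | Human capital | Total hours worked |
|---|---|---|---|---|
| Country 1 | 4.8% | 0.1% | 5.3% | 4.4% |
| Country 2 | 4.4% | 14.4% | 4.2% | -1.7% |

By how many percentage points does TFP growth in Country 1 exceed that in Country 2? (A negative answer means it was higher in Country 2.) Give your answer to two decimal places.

Labor's share = 1 − 0.49 − 0.1 = 0.41.
Country 1: TFP = 4.8 − 0.049 − 0.53 − 1.804 = 2.417%.
Country 2: TFP = 4.4 − 7.056 − 0.42 + 0.697 = -2.379%.
Difference = 2.417 − (-2.379) = 4.796 pp.

4.80 percentage points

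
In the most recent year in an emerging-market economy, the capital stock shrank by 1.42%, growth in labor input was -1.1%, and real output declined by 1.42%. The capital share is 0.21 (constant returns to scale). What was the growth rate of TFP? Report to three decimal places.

Labor's share = 1 − 0.21 = 0.79.
The capital stock: 0.21 × (-1.42) = -0.2982 pp.
Labor input: 0.79 × (-1.1) = -0.869 pp.
TFP growth = -1.42 + 1.1672 = -0.2528%.

-0.253%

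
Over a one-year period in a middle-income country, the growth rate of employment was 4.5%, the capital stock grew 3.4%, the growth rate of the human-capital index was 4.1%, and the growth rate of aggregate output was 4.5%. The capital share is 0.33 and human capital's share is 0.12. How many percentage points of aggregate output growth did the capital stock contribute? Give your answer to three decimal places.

1.122

Contribution = share × growth = 0.33 × 3.4 = 1.122 pp.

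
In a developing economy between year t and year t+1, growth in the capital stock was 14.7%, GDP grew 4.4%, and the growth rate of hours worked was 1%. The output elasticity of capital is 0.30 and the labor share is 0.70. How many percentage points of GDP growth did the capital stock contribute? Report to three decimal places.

4.410

Contribution = share × growth = 0.3 × 14.7 = 4.41 pp.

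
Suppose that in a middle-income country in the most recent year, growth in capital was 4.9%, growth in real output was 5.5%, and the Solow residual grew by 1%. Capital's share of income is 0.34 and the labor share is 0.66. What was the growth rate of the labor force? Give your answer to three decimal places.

4.294%

Labor's share = 1 − 0.34 = 0.66.
gY = gA + 0.34×4.9 + 0.66×g.
0.66×g = 5.5 − 1 − 1.666 = 2.834.
g = 2.834 / 0.66 = 4.29394%.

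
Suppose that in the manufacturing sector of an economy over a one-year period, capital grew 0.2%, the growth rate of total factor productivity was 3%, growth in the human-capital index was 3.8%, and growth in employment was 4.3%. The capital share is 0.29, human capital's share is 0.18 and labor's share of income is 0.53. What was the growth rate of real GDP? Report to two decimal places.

Labor's share = 1 − 0.29 − 0.18 = 0.53.
Capital: 0.29 × 0.2 = 0.058 pp.
The human-capital index: 0.18 × 3.8 = 0.684 pp.
Employment: 0.53 × 4.3 = 2.279 pp.
Output growth = 3 + 3.021 = 6.021%.

6.02%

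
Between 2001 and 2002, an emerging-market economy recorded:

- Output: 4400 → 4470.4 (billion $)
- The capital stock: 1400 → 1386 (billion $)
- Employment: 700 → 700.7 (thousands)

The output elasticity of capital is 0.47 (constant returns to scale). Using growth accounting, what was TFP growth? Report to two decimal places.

TFP grew 2.02%.

Output growth = (4470.4 − 4400) / 4400 = 1.6%.
The capital stock growth = (1386 − 1400) / 1400 = -1%.
Employment growth = (700.7 − 700) / 700 = 0.1%.
Labor's share = 1 − 0.47 = 0.53.
The capital stock: 0.47 × (-1) = -0.47 pp.
Employment: 0.53 × 0.1 = 0.053 pp.
TFP growth = 1.6 + 0.417 = 2.017%.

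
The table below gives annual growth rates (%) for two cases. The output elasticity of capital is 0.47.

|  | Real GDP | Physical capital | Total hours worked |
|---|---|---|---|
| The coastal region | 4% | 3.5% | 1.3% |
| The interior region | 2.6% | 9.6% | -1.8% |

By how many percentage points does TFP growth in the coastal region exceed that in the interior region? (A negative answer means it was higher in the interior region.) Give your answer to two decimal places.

Labor's share = 1 − 0.47 = 0.53.
The coastal region: TFP = 4 − 1.645 − 0.689 = 1.666%.
The interior region: TFP = 2.6 − 4.512 + 0.954 = -0.958%.
Difference = 1.666 − (-0.958) = 2.624 pp.

2.62 percentage points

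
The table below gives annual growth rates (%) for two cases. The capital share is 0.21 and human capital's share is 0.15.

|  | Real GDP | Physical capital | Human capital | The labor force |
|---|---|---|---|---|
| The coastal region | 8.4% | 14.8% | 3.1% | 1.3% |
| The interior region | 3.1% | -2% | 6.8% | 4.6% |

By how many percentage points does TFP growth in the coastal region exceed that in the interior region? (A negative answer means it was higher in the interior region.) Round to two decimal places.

4.44 percentage points

Labor's share = 1 − 0.21 − 0.15 = 0.64.
The coastal region: TFP = 8.4 − 3.108 − 0.465 − 0.832 = 3.995%.
The interior region: TFP = 3.1 + 0.42 − 1.02 − 2.944 = -0.444%.
Difference = 3.995 − (-0.444) = 4.439 pp.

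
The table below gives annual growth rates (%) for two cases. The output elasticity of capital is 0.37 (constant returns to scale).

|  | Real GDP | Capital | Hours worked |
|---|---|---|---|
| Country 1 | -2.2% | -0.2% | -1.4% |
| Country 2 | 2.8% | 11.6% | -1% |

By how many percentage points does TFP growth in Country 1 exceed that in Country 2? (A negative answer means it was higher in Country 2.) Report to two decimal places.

-0.38 percentage points

Labor's share = 1 − 0.37 = 0.63.
Country 1: TFP = -2.2 + 0.074 + 0.882 = -1.244%.
Country 2: TFP = 2.8 − 4.292 + 0.63 = -0.862%.
Difference = -1.244 − (-0.862) = -0.382 pp.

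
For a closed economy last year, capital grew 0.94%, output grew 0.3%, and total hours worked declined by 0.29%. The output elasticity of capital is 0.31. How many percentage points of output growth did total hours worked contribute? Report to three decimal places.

Labor's share = 1 − 0.31 = 0.69.
Contribution = share × growth = 0.69 × (-0.29) = -0.2001 pp.

-0.200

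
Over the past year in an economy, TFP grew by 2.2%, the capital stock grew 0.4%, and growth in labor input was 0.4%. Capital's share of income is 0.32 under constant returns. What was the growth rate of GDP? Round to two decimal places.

2.60%

Labor's share = 1 − 0.32 = 0.68.
The capital stock: 0.32 × 0.4 = 0.128 pp.
Labor input: 0.68 × 0.4 = 0.272 pp.
Output growth = 2.2 + 0.4 = 2.6%.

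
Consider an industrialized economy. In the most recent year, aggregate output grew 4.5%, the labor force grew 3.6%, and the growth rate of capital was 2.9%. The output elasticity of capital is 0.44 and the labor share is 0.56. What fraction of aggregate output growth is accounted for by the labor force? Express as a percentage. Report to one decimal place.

Labor's share = 1 − 0.44 = 0.56.
The labor force contributed 0.56 × 3.6 = 2.016 pp.
Share of growth = 2.016 / 4.5 × 100 = 44.8%.

44.8%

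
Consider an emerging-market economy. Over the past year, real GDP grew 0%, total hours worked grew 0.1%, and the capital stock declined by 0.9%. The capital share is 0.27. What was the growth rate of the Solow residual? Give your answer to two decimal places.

Labor's share = 1 − 0.27 = 0.73.
The capital stock: 0.27 × (-0.9) = -0.243 pp.
Total hours worked: 0.73 × 0.1 = 0.073 pp.
TFP growth = 0 + 0.17 = 0.17%.

The Solow residual growth was 0.17%.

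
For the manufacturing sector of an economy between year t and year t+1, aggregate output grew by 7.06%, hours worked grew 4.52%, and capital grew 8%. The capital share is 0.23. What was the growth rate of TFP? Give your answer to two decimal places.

Labor's share = 1 − 0.23 = 0.77.
Capital: 0.23 × 8 = 1.84 pp.
Hours worked: 0.77 × 4.52 = 3.4804 pp.
TFP growth = 7.06 − 5.3204 = 1.7396%.

1.74%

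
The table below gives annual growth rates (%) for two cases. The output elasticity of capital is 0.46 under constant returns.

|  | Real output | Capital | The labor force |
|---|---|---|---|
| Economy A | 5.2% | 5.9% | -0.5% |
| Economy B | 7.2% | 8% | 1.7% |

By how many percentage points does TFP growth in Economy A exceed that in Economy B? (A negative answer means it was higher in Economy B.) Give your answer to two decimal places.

0.15 percentage points

Labor's share = 1 − 0.46 = 0.54.
Economy A: TFP = 5.2 − 2.714 + 0.27 = 2.756%.
Economy B: TFP = 7.2 − 3.68 − 0.918 = 2.602%.
Difference = 2.756 − (2.602) = 0.154 pp.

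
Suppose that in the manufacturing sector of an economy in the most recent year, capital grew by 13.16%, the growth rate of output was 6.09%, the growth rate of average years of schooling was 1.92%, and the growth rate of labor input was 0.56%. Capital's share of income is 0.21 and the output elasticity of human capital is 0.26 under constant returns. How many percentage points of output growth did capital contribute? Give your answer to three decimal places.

Contribution = share × growth = 0.21 × 13.16 = 2.7636 pp.

2.764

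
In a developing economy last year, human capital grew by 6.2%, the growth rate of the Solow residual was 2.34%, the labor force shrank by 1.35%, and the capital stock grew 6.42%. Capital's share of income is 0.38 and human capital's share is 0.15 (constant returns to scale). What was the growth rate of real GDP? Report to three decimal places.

Labor's share = 1 − 0.38 − 0.15 = 0.47.
The capital stock: 0.38 × 6.42 = 2.4396 pp.
Human capital: 0.15 × 6.2 = 0.93 pp.
The labor force: 0.47 × (-1.35) = -0.6345 pp.
Output growth = 2.34 + 2.7351 = 5.0751%.

5.075%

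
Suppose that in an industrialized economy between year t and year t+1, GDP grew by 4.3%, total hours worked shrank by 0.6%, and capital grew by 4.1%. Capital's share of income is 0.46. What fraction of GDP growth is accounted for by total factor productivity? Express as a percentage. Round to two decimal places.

Total factor productivity accounted for 63.67% of growth.

Labor's share = 1 − 0.46 = 0.54.
Capital: 0.46 × 4.1 = 1.886 pp.
Total hours worked: 0.54 × (-0.6) = -0.324 pp.
TFP growth = 4.3 − 1.562 = 2.738%.
TFP share of growth = 2.738 / 4.3 × 100 = 63.6744%.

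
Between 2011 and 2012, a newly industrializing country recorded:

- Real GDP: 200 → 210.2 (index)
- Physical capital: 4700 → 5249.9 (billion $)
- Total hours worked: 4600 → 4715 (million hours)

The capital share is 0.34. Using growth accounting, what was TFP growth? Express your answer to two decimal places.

Real GDP growth = (210.2 − 200) / 200 = 5.1%.
Physical capital growth = (5249.9 − 4700) / 4700 = 11.7%.
Total hours worked growth = (4715 − 4600) / 4600 = 2.5%.
Labor's share = 1 − 0.34 = 0.66.
Physical capital: 0.34 × 11.7 = 3.978 pp.
Total hours worked: 0.66 × 2.5 = 1.65 pp.
TFP growth = 5.1 − 5.628 = -0.528%.

-0.53%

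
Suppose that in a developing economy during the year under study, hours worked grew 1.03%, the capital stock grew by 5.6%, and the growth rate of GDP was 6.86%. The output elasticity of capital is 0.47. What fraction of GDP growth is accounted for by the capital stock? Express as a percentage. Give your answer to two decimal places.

The capital stock contributed 0.47 × 5.6 = 2.632 pp.
Share of growth = 2.632 / 6.86 × 100 = 38.3673%.

The capital stock accounted for 38.37% of growth.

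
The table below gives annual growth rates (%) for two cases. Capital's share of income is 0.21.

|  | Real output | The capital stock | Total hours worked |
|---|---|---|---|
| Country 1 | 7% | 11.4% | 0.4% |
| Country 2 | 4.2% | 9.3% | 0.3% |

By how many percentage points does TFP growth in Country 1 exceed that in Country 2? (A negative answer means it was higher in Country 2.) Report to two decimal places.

Labor's share = 1 − 0.21 = 0.79.
Country 1: TFP = 7 − 2.394 − 0.316 = 4.29%.
Country 2: TFP = 4.2 − 1.953 − 0.237 = 2.01%.
Difference = 4.29 − (2.01) = 2.28 pp.

2.28 percentage points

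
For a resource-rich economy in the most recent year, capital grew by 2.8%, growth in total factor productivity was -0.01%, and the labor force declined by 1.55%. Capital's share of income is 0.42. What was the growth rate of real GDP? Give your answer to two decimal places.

Labor's share = 1 − 0.42 = 0.58.
Capital: 0.42 × 2.8 = 1.176 pp.
The labor force: 0.58 × (-1.55) = -0.899 pp.
Output growth = -0.01 + 0.277 = 0.267%.

0.27%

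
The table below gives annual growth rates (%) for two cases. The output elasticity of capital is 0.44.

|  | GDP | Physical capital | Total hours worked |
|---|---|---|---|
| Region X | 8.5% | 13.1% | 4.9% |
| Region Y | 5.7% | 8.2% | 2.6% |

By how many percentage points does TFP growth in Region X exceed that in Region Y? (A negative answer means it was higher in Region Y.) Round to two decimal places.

-0.64 percentage points

Labor's share = 1 − 0.44 = 0.56.
Region X: TFP = 8.5 − 5.764 − 2.744 = -0.008%.
Region Y: TFP = 5.7 − 3.608 − 1.456 = 0.636%.
Difference = -0.008 − (0.636) = -0.644 pp.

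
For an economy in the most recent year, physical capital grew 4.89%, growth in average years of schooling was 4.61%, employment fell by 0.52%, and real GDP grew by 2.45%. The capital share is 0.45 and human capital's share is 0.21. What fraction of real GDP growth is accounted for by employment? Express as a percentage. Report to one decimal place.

-7.2%

Labor's share = 1 − 0.45 − 0.21 = 0.34.
Employment contributed 0.34 × (-0.52) = -0.1768 pp.
Share of growth = -0.1768 / 2.45 × 100 = -7.216%.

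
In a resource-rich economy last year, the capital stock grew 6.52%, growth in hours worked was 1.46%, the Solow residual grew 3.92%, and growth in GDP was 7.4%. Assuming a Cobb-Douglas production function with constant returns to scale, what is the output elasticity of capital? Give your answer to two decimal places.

The output elasticity of capital is 0.40.

gY = gA + α·gK + (1−α)·gL, so gY − gA − gL = α(gK − gL).
7.4 − 3.92 − 1.46 = α × (6.52 − 1.46).
2.02 = 5.06 α, so α = 0.3992.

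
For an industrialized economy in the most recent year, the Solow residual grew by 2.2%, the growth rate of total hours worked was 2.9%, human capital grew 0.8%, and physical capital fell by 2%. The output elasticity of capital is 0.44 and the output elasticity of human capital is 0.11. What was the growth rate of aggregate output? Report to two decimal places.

2.71%

Labor's share = 1 − 0.44 − 0.11 = 0.45.
Physical capital: 0.44 × (-2) = -0.88 pp.
Human capital: 0.11 × 0.8 = 0.088 pp.
Total hours worked: 0.45 × 2.9 = 1.305 pp.
Output growth = 2.2 + 0.513 = 2.713%.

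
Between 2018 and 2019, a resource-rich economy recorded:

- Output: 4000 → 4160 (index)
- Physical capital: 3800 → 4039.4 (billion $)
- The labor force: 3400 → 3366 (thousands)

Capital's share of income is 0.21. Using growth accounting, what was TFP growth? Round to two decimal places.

Output growth = (4160 − 4000) / 4000 = 4%.
Physical capital growth = (4039.4 − 3800) / 3800 = 6.3%.
The labor force growth = (3366 − 3400) / 3400 = -1%.
Labor's share = 1 − 0.21 = 0.79.
Physical capital: 0.21 × 6.3 = 1.323 pp.
The labor force: 0.79 × (-1) = -0.79 pp.
TFP growth = 4 − 0.533 = 3.467%.

TFP grew 3.47%.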